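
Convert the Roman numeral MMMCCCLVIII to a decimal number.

MMMCCCLVIII: M=1000, M=1000, M=1000, C=100, C=100, C=100, L=50, V=5, I=1, I=1, I=1
1000 + 1000 + 1000 + 100 + 100 + 100 + 50 + 5 + 1 + 1 + 1 = 3358

3358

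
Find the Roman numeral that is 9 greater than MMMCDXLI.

MMMCDXLI = 3441
3441 + 9 = 3450

MMMCDL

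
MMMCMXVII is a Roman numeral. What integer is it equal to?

MMMCMXVII: M=1000, M=1000, M=1000, CM=900, X=10, V=5, I=1, I=1
1000 + 1000 + 1000 + 900 + 10 + 5 + 1 + 1 = 3917

3917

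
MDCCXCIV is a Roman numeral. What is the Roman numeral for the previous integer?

MDCCXCIV = 1794, so the previous integer is 1794 - 1 = 1793

MDCCXCIII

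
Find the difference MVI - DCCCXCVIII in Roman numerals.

MVI = 1006
DCCCXCVIII = 898
1006 - 898 = 108

CVIII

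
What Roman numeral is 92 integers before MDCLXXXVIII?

MDCLXXXVIII = 1688
1688 - 92 = 1596

MDXCVI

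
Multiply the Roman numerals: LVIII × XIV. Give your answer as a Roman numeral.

LVIII = 58
XIV = 14
58 × 14 = 812

DCCCXII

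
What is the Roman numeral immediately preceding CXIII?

CXIII = 113; previous is 112

CXII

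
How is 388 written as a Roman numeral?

Convert 388 to Roman numerals:
  388 contains 3×100 (CCC)
  88 contains 1×50 (L)
  38 contains 3×10 (XXX)
  8 contains 1×5 (V)
  3 contains 3×1 (III)

CCCLXXXVIII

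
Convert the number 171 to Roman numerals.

Convert 171 to Roman numerals:
  171 contains 1×100 (C)
  71 contains 1×50 (L)
  21 contains 2×10 (XX)
  1 contains 1×1 (I)

CLXXI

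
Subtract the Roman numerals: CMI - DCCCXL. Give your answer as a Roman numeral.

CMI = 901
DCCCXL = 840
901 - 840 = 61

LXI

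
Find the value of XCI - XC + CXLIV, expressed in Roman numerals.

XCI = 91, XC = 90, CXLIV = 144
91 - 90 = 1
1 + 144 = 145

CXLV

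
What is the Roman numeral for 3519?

Convert 3519 to Roman numerals:
  3519 contains 3×1000 (MMM)
  519 contains 1×500 (D)
  19 contains 1×10 (X)
  9 contains 1×9 (IX)

MMMDXIX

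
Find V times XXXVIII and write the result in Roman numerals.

V = 5
XXXVIII = 38
5 × 38 = 190

CXC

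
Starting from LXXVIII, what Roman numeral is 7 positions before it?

LXXVIII = 78
78 - 7 = 71

LXXI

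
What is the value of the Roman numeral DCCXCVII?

DCCXCVII: D=500, C=100, C=100, XC=90, V=5, I=1, I=1
500 + 100 + 100 + 90 + 5 + 1 + 1 = 797

797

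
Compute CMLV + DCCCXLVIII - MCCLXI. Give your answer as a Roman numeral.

CMLV = 955, DCCCXLVIII = 848, MCCLXI = 1261
955 + 848 = 1803
1803 - 1261 = 542

DXLII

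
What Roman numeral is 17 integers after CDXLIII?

CDXLIII = 443
443 + 17 = 460

CDLX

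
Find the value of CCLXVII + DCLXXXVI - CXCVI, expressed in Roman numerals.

CCLXVII = 267, DCLXXXVI = 686, CXCVI = 196
267 + 686 = 953
953 - 196 = 757

DCCLVII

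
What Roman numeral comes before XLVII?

XLVII = 47, so the previous integer is 47 - 1 = 46

XLVI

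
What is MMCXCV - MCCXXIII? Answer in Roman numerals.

MMCXCV = 2195
MCCXXIII = 1223
2195 - 1223 = 972

CMLXXII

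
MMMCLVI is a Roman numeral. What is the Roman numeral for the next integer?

MMMCLVI = 3156; next is 3157

MMMCLVII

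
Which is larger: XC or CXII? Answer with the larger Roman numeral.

XC = 90
CXII = 112
112 is larger

CXII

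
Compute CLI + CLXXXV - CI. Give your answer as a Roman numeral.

CLI = 151, CLXXXV = 185, CI = 101
151 + 185 = 336
336 - 101 = 235

CCXXXV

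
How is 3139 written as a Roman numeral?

Convert 3139 to Roman numerals:
  3139 contains 3×1000 (MMM)
  139 contains 1×100 (C)
  39 contains 3×10 (XXX)
  9 contains 1×9 (IX)

MMMCXXXIX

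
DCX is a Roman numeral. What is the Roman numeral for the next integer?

DCX = 610, so the next integer is 610 + 1 = 611

DCXI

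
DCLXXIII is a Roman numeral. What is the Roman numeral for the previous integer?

DCLXXIII = 673, so the previous integer is 673 - 1 = 672

DCLXXII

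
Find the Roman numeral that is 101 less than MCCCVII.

MCCCVII = 1307
1307 - 101 = 1206

MCCVI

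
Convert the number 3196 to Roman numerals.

Convert 3196 to Roman numerals:
  3196 contains 3×1000 (MMM)
  196 contains 1×100 (C)
  96 contains 1×90 (XC)
  6 contains 1×5 (V)
  1 contains 1×1 (I)

MMMCXCVI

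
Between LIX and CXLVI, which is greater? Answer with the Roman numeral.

LIX = 59
CXLVI = 146
146 is larger

CXLVI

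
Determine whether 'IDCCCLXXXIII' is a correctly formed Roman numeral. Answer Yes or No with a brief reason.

'IDCCCLXXXIII': Invalid subtractive combination: ID

No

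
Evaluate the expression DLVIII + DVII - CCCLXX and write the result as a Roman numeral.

DLVIII = 558, DVII = 507, CCCLXX = 370
558 + 507 = 1065
1065 - 370 = 695

DCXCV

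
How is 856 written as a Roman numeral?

Convert 856 to Roman numerals:
  856 contains 1×500 (D)
  356 contains 3×100 (CCC)
  56 contains 1×50 (L)
  6 contains 1×5 (V)
  1 contains 1×1 (I)

DCCCLVI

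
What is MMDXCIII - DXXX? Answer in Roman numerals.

MMDXCIII = 2593
DXXX = 530
2593 - 530 = 2063

MMLXIII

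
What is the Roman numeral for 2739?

Convert 2739 to Roman numerals:
  2739 contains 2×1000 (MM)
  739 contains 1×500 (D)
  239 contains 2×100 (CC)
  39 contains 3×10 (XXX)
  9 contains 1×9 (IX)

MMDCCXXXIX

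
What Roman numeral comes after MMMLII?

MMMLII = 3052, so the next integer is 3052 + 1 = 3053

MMMLIII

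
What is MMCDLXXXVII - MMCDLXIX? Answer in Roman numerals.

MMCDLXXXVII = 2487
MMCDLXIX = 2469
2487 - 2469 = 18

XVIII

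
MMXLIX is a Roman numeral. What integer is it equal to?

MMXLIX: M=1000, M=1000, XL=40, IX=9
1000 + 1000 + 40 + 9 = 2049

2049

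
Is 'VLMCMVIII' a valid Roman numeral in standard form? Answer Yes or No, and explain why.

'VLMCMVIII': V should not appear more than once

No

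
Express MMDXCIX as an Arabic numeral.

MMDXCIX: M=1000, M=1000, D=500, XC=90, IX=9
1000 + 1000 + 500 + 90 + 9 = 2599

2599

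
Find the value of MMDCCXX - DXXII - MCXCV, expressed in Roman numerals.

MMDCCXX = 2720, DXXII = 522, MCXCV = 1195
2720 - 522 = 2198
2198 - 1195 = 1003

MIII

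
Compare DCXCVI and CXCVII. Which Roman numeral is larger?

DCXCVI = 696
CXCVII = 197
696 is larger

DCXCVI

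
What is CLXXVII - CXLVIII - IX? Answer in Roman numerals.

CLXXVII = 177, CXLVIII = 148, IX = 9
177 - 148 = 29
29 - 9 = 20

XX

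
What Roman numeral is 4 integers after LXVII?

LXVII = 67
67 + 4 = 71

LXXI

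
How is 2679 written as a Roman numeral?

Convert 2679 to Roman numerals:
  2679 contains 2×1000 (MM)
  679 contains 1×500 (D)
  179 contains 1×100 (C)
  79 contains 1×50 (L)
  29 contains 2×10 (XX)
  9 contains 1×9 (IX)

MMDCLXXIX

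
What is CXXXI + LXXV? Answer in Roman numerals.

CXXXI = 131
LXXV = 75
131 + 75 = 206

CCVI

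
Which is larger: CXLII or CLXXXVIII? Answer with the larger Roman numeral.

CXLII = 142
CLXXXVIII = 188
188 is larger

CLXXXVIII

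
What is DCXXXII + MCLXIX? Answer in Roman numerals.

DCXXXII = 632
MCLXIX = 1169
632 + 1169 = 1801

MDCCCI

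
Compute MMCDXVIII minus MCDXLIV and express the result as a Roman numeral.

MMCDXVIII = 2418
MCDXLIV = 1444
2418 - 1444 = 974

CMLXXIV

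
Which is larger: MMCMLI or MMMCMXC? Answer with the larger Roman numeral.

MMCMLI = 2951
MMMCMXC = 3990
3990 is larger

MMMCMXC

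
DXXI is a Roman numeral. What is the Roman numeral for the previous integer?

DXXI = 521; previous is 520

DXX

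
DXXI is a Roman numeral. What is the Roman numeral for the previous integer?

DXXI = 521, so the previous integer is 521 - 1 = 520

DXX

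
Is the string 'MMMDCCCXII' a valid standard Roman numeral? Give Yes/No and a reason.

'MMMDCCCXII': Check the rules: uses only the symbols I, V, X, L, C, D, M; no symbol is repeated more than three times in a row; V, L and D each appear at most once; no smaller symbol precedes a larger one (values never increase from left to right). Value: M (1000) + M (1000) + M (1000) + D (500) + C (100) + C (100) + C (100) + X (10) + I (1) + I (1) = 3812. So it is a valid standard Roman numeral.

Yes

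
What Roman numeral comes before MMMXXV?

MMMXXV = 3025; previous is 3024

MMMXXIV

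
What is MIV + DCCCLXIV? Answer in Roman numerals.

MIV = 1004
DCCCLXIV = 864
1004 + 864 = 1868

MDCCCLXVIII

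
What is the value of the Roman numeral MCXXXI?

MCXXXI: M=1000, C=100, X=10, X=10, X=10, I=1
1000 + 100 + 10 + 10 + 10 + 1 = 1131

1131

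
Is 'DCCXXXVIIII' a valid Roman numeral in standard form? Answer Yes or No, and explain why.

'DCCXXXVIIII': More than 3 consecutive I's

No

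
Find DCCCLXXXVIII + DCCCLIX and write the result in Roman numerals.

DCCCLXXXVIII = 888
DCCCLIX = 859
888 + 859 = 1747

MDCCXLVII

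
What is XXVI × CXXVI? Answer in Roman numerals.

XXVI = 26
CXXVI = 126
26 × 126 = 3276

MMMCCLXXVI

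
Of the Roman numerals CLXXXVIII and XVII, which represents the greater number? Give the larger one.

CLXXXVIII = 188
XVII = 17
188 is larger

CLXXXVIII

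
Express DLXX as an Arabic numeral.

DLXX: D=500, L=50, X=10, X=10
500 + 50 + 10 + 10 = 570

570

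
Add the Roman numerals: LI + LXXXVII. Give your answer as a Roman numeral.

LI = 51
LXXXVII = 87
51 + 87 = 138

CXXXVIII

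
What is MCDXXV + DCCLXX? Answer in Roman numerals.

MCDXXV = 1425
DCCLXX = 770
1425 + 770 = 2195

MMCXCV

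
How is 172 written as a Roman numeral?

Convert 172 to Roman numerals:
  172 contains 1×100 (C)
  72 contains 1×50 (L)
  22 contains 2×10 (XX)
  2 contains 2×1 (II)

CLXXII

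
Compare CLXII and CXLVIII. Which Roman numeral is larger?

CLXII = 162
CXLVIII = 148
162 is larger

CLXII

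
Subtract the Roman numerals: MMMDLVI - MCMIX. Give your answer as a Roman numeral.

MMMDLVI = 3556
MCMIX = 1909
3556 - 1909 = 1647

MDCXLVII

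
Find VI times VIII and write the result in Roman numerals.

VI = 6
VIII = 8
6 × 8 = 48

XLVIII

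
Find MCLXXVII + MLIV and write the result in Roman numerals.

MCLXXVII = 1177
MLIV = 1054
1177 + 1054 = 2231

MMCCXXXI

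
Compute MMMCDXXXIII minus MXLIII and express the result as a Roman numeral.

MMMCDXXXIII = 3433
MXLIII = 1043
3433 - 1043 = 2390

MMCCCXC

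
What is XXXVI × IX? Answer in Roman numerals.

XXXVI = 36
IX = 9
36 × 9 = 324

CCCXXIV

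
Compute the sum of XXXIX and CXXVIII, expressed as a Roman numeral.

XXXIX = 39
CXXVIII = 128
39 + 128 = 167

CLXVII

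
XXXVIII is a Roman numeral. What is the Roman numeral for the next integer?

XXXVIII = 38; next is 39

XXXIX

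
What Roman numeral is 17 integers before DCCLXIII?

DCCLXIII = 763
763 - 17 = 746

DCCXLVI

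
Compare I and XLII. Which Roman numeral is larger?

I = 1
XLII = 42
42 is larger

XLII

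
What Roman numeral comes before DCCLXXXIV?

DCCLXXXIV = 784, so the previous integer is 784 - 1 = 783

DCCLXXXIII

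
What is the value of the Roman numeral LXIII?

LXIII: L=50, X=10, I=1, I=1, I=1
50 + 10 + 1 + 1 + 1 = 63

63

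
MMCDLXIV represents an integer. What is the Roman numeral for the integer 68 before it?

MMCDLXIV = 2464
2464 - 68 = 2396

MMCCCXCVI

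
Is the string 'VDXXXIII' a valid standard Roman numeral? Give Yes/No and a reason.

'VDXXXIII': Invalid subtractive combination: VD

No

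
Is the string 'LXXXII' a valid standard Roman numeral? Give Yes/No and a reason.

'LXXXII': Check the rules: uses only the symbols I, V, X, L, C, D, M; no symbol is repeated more than three times in a row; V, L and D each appear at most once; no smaller symbol precedes a larger one (values never increase from left to right). Value: L (50) + X (10) + X (10) + X (10) + I (1) + I (1) = 82. So it is a valid standard Roman numeral.

Yes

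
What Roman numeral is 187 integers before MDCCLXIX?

MDCCLXIX = 1769
1769 - 187 = 1582

MDLXXXII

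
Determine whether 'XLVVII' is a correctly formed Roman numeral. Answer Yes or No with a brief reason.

'XLVVII': V should not appear more than once

No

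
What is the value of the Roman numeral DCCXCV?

DCCXCV: D=500, C=100, C=100, XC=90, V=5
500 + 100 + 100 + 90 + 5 = 795

795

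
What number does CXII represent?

CXII: C=100, X=10, I=1, I=1
100 + 10 + 1 + 1 = 112

112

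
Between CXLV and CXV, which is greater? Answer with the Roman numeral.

CXLV = 145
CXV = 115
145 is larger

CXLV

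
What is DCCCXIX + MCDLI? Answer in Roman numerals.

DCCCXIX = 819
MCDLI = 1451
819 + 1451 = 2270

MMCCLXX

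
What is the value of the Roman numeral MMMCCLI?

MMMCCLI: M=1000, M=1000, M=1000, C=100, C=100, L=50, I=1
1000 + 1000 + 1000 + 100 + 100 + 50 + 1 = 3251

3251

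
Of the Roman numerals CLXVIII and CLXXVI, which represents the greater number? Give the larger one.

CLXVIII = 168
CLXXVI = 176
176 is larger

CLXXVI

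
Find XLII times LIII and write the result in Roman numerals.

XLII = 42
LIII = 53
42 × 53 = 2226

MMCCXXVI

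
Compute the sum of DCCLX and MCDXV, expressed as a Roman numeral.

DCCLX = 760
MCDXV = 1415
760 + 1415 = 2175

MMCLXXV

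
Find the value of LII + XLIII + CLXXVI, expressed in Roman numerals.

LII = 52, XLIII = 43, CLXXVI = 176
52 + 43 = 95
95 + 176 = 271

CCLXXI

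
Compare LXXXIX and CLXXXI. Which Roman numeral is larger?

LXXXIX = 89
CLXXXI = 181
181 is larger

CLXXXI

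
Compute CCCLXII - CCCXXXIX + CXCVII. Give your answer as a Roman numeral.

CCCLXII = 362, CCCXXXIX = 339, CXCVII = 197
362 - 339 = 23
23 + 197 = 220

CCXX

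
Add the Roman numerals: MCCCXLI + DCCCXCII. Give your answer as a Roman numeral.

MCCCXLI = 1341
DCCCXCII = 892
1341 + 892 = 2233

MMCCXXXIII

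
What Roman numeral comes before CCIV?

CCIV = 204; previous is 203

CCIII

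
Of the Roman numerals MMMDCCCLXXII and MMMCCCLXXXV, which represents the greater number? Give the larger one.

MMMDCCCLXXII = 3872
MMMCCCLXXXV = 3385
3872 is larger

MMMDCCCLXXII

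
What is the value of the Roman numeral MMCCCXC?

MMCCCXC: M=1000, M=1000, C=100, C=100, C=100, XC=90
1000 + 1000 + 100 + 100 + 100 + 90 = 2390

2390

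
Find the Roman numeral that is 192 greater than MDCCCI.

MDCCCI = 1801
1801 + 192 = 1993

MCMXCIII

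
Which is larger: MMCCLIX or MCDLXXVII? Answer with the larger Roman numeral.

MMCCLIX = 2259
MCDLXXVII = 1477
2259 is larger

MMCCLIX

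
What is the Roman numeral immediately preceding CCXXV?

CCXXV = 225; previous is 224

CCXXIV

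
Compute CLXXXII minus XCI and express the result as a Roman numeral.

CLXXXII = 182
XCI = 91
182 - 91 = 91

XCI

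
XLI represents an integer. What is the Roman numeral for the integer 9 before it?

XLI = 41
41 - 9 = 32

XXXII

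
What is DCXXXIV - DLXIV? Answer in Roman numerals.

DCXXXIV = 634
DLXIV = 564
634 - 564 = 70

LXX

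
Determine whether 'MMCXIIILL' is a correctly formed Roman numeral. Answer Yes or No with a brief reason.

'MMCXIIILL': L should not appear more than once

No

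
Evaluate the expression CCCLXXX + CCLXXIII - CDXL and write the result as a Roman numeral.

CCCLXXX = 380, CCLXXIII = 273, CDXL = 440
380 + 273 = 653
653 - 440 = 213

CCXIII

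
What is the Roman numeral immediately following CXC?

CXC = 190; next is 191

CXCI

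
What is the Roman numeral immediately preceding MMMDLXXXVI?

MMMDLXXXVI = 3586; previous is 3585

MMMDLXXXV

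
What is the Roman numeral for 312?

Convert 312 to Roman numerals:
  312 contains 3×100 (CCC)
  12 contains 1×10 (X)
  2 contains 2×1 (II)

CCCXII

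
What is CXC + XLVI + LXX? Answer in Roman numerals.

CXC = 190, XLVI = 46, LXX = 70
190 + 46 = 236
236 + 70 = 306

CCCVI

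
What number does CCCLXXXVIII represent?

CCCLXXXVIII: C=100, C=100, C=100, L=50, X=10, X=10, X=10, V=5, I=1, I=1, I=1
100 + 100 + 100 + 50 + 10 + 10 + 10 + 5 + 1 + 1 + 1 = 388

388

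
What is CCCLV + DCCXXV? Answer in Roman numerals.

CCCLV = 355
DCCXXV = 725
355 + 725 = 1080

MLXXX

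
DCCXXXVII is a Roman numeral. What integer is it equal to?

DCCXXXVII: D=500, C=100, C=100, X=10, X=10, X=10, V=5, I=1, I=1
500 + 100 + 100 + 10 + 10 + 10 + 5 + 1 + 1 = 737

737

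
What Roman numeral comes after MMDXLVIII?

MMDXLVIII = 2548, so the next integer is 2548 + 1 = 2549

MMDXLIX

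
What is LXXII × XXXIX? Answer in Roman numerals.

LXXII = 72
XXXIX = 39
72 × 39 = 2808

MMDCCCVIII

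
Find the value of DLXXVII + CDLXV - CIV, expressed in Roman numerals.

DLXXVII = 577, CDLXV = 465, CIV = 104
577 + 465 = 1042
1042 - 104 = 938

CMXXXVIII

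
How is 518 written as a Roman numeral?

Convert 518 to Roman numerals:
  518 contains 1×500 (D)
  18 contains 1×10 (X)
  8 contains 1×5 (V)
  3 contains 3×1 (III)

DXVIII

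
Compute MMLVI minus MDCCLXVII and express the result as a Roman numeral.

MMLVI = 2056
MDCCLXVII = 1767
2056 - 1767 = 289

CCLXXXIX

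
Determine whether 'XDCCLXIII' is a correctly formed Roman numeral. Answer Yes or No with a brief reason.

'XDCCLXIII': Invalid subtractive combination: XD

No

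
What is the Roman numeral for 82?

Convert 82 to Roman numerals:
  82 contains 1×50 (L)
  32 contains 3×10 (XXX)
  2 contains 2×1 (II)

LXXXII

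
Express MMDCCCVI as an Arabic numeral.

MMDCCCVI: M=1000, M=1000, D=500, C=100, C=100, C=100, V=5, I=1
1000 + 1000 + 500 + 100 + 100 + 100 + 5 + 1 = 2806

2806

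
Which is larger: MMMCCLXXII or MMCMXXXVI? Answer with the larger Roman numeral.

MMMCCLXXII = 3272
MMCMXXXVI = 2936
3272 is larger

MMMCCLXXII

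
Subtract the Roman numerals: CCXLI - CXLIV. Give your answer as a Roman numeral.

CCXLI = 241
CXLIV = 144
241 - 144 = 97

XCVII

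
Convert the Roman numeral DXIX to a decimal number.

DXIX: D=500, X=10, IX=9
500 + 10 + 9 = 519

519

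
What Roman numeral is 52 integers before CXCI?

CXCI = 191
191 - 52 = 139

CXXXIX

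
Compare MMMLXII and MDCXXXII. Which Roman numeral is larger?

MMMLXII = 3062
MDCXXXII = 1632
3062 is larger

MMMLXII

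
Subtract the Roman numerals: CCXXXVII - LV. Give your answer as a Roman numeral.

CCXXXVII = 237
LV = 55
237 - 55 = 182

CLXXXII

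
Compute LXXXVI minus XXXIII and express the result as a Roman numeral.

LXXXVI = 86
XXXIII = 33
86 - 33 = 53

LIII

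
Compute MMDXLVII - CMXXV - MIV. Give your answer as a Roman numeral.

MMDXLVII = 2547, CMXXV = 925, MIV = 1004
2547 - 925 = 1622
1622 - 1004 = 618

DCXVIII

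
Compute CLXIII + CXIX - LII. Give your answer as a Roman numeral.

CLXIII = 163, CXIX = 119, LII = 52
163 + 119 = 282
282 - 52 = 230

CCXXX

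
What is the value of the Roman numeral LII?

LII: L=50, I=1, I=1
50 + 1 + 1 = 52

52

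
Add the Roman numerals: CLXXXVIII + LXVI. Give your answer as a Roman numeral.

CLXXXVIII = 188
LXVI = 66
188 + 66 = 254

CCLIV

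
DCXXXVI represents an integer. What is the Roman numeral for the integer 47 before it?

DCXXXVI = 636
636 - 47 = 589

DLXXXIX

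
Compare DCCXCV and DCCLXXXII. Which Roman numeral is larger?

DCCXCV = 795
DCCLXXXII = 782
795 is larger

DCCXCV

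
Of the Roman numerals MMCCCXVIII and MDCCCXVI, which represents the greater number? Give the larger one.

MMCCCXVIII = 2318
MDCCCXVI = 1816
2318 is larger

MMCCCXVIII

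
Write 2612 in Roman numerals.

Convert 2612 to Roman numerals:
  2612 contains 2×1000 (MM)
  612 contains 1×500 (D)
  112 contains 1×100 (C)
  12 contains 1×10 (X)
  2 contains 2×1 (II)

MMDCXII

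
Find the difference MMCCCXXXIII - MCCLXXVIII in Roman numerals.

MMCCCXXXIII = 2333
MCCLXXVIII = 1278
2333 - 1278 = 1055

MLV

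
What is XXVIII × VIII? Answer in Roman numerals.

XXVIII = 28
VIII = 8
28 × 8 = 224

CCXXIV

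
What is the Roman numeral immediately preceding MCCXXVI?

MCCXXVI = 1226; previous is 1225

MCCXXV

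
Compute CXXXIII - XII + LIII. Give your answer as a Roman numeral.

CXXXIII = 133, XII = 12, LIII = 53
133 - 12 = 121
121 + 53 = 174

CLXXIV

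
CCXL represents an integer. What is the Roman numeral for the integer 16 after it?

CCXL = 240
240 + 16 = 256

CCLVI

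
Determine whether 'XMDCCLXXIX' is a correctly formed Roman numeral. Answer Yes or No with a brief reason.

'XMDCCLXXIX': Invalid subtractive combination: XM

No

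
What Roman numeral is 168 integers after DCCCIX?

DCCCIX = 809
809 + 168 = 977

CMLXXVII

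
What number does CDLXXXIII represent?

CDLXXXIII: CD=400, L=50, X=10, X=10, X=10, I=1, I=1, I=1
400 + 50 + 10 + 10 + 10 + 1 + 1 + 1 = 483

483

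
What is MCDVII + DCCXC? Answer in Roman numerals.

MCDVII = 1407
DCCXC = 790
1407 + 790 = 2197

MMCXCVII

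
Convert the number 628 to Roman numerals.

Convert 628 to Roman numerals:
  628 contains 1×500 (D)
  128 contains 1×100 (C)
  28 contains 2×10 (XX)
  8 contains 1×5 (V)
  3 contains 3×1 (III)

DCXXVIII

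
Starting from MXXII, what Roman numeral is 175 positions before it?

MXXII = 1022
1022 - 175 = 847

DCCCXLVII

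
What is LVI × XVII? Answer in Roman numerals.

LVI = 56
XVII = 17
56 × 17 = 952

CMLII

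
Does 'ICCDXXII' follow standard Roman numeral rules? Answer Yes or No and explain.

'ICCDXXII': Invalid subtractive combination: IC

No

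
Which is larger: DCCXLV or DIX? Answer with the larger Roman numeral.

DCCXLV = 745
DIX = 509
745 is larger

DCCXLV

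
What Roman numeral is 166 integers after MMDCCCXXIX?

MMDCCCXXIX = 2829
2829 + 166 = 2995

MMCMXCV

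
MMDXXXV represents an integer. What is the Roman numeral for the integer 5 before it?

MMDXXXV = 2535
2535 - 5 = 2530

MMDXXX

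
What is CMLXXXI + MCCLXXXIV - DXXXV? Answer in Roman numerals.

CMLXXXI = 981, MCCLXXXIV = 1284, DXXXV = 535
981 + 1284 = 2265
2265 - 535 = 1730

MDCCXXX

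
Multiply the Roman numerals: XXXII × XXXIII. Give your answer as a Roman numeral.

XXXII = 32
XXXIII = 33
32 × 33 = 1056

MLVI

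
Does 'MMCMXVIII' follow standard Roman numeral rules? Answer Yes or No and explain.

'MMCMXVIII': Check the rules: uses only the symbols I, V, X, L, C, D, M; no symbol is repeated more than three times in a row; V, L and D each appear at most once; the only place a smaller symbol precedes a larger one is the allowed subtractive pair CM, the symbol right after such a pair (if any) is smaller than the pair's first symbol, and otherwise the values never increase from left to right. Value: M (1000) + M (1000) + CM (900) + X (10) + V (5) + I (1) + I (1) + I (1) = 2918. So it is a valid standard Roman numeral.

Yes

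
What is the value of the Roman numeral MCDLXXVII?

MCDLXXVII: M=1000, CD=400, L=50, X=10, X=10, V=5, I=1, I=1
1000 + 400 + 50 + 10 + 10 + 5 + 1 + 1 = 1477

1477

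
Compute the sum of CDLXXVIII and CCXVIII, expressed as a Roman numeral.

CDLXXVIII = 478
CCXVIII = 218
478 + 218 = 696

DCXCVI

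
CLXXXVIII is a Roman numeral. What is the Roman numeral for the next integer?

CLXXXVIII = 188; next is 189

CLXXXIX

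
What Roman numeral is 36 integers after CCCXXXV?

CCCXXXV = 335
335 + 36 = 371

CCCLXXI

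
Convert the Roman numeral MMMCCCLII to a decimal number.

MMMCCCLII: M=1000, M=1000, M=1000, C=100, C=100, C=100, L=50, I=1, I=1
1000 + 1000 + 1000 + 100 + 100 + 100 + 50 + 1 + 1 = 3352

3352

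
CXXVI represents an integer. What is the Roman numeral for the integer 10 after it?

CXXVI = 126
126 + 10 = 136

CXXXVI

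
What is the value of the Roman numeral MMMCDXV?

MMMCDXV: M=1000, M=1000, M=1000, CD=400, X=10, V=5
1000 + 1000 + 1000 + 400 + 10 + 5 = 3415

3415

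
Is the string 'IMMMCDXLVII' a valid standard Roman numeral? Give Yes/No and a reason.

'IMMMCDXLVII': Invalid subtractive combination: IM

No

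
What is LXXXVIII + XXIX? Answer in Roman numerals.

LXXXVIII = 88
XXIX = 29
88 + 29 = 117

CXVII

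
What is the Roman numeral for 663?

Convert 663 to Roman numerals:
  663 contains 1×500 (D)
  163 contains 1×100 (C)
  63 contains 1×50 (L)
  13 contains 1×10 (X)
  3 contains 3×1 (III)

DCLXIII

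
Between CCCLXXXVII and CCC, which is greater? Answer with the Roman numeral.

CCCLXXXVII = 387
CCC = 300
387 is larger

CCCLXXXVII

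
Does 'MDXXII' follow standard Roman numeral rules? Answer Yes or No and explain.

'MDXXII': Check the rules: uses only the symbols I, V, X, L, C, D, M; no symbol is repeated more than three times in a row; V, L and D each appear at most once; no smaller symbol precedes a larger one (values never increase from left to right). Value: M (1000) + D (500) + X (10) + X (10) + I (1) + I (1) = 1522. So it is a valid standard Roman numeral.

Yes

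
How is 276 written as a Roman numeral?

Convert 276 to Roman numerals:
  276 contains 2×100 (CC)
  76 contains 1×50 (L)
  26 contains 2×10 (XX)
  6 contains 1×5 (V)
  1 contains 1×1 (I)

CCLXXVI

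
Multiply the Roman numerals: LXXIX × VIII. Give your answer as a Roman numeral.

LXXIX = 79
VIII = 8
79 × 8 = 632

DCXXXII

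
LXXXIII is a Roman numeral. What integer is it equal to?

LXXXIII: L=50, X=10, X=10, X=10, I=1, I=1, I=1
50 + 10 + 10 + 10 + 1 + 1 + 1 = 83

83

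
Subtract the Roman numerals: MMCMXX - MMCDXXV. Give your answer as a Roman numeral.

MMCMXX = 2920
MMCDXXV = 2425
2920 - 2425 = 495

CDXCV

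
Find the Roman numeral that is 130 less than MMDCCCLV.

MMDCCCLV = 2855
2855 - 130 = 2725

MMDCCXXV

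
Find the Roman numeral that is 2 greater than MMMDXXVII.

MMMDXXVII = 3527
3527 + 2 = 3529

MMMDXXIX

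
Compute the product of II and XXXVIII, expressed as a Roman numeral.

II = 2
XXXVIII = 38
2 × 38 = 76

LXXVI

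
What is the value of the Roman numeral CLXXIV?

CLXXIV: C=100, L=50, X=10, X=10, IV=4
100 + 50 + 10 + 10 + 4 = 174

174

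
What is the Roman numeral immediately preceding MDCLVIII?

MDCLVIII = 1658, so the previous integer is 1658 - 1 = 1657

MDCLVII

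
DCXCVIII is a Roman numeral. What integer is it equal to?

DCXCVIII: D=500, C=100, XC=90, V=5, I=1, I=1, I=1
500 + 100 + 90 + 5 + 1 + 1 + 1 = 698

698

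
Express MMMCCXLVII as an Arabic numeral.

MMMCCXLVII: M=1000, M=1000, M=1000, C=100, C=100, XL=40, V=5, I=1, I=1
1000 + 1000 + 1000 + 100 + 100 + 40 + 5 + 1 + 1 = 3247

3247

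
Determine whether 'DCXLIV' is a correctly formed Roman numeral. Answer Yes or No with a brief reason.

'DCXLIV': Check the rules: uses only the symbols I, V, X, L, C, D, M; no symbol is repeated more than three times in a row; V, L and D each appear at most once; the only places a smaller symbol precedes a larger one are the allowed subtractive pairs XL, IV, the symbol right after such a pair (if any) is smaller than the pair's first symbol, and otherwise the values never increase from left to right. Value: D (500) + C (100) + XL (40) + IV (4) = 644. So it is a valid standard Roman numeral.

Yes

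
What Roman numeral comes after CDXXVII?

CDXXVII = 427, so the next integer is 427 + 1 = 428

CDXXVIII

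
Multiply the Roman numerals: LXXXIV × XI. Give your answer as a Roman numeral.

LXXXIV = 84
XI = 11
84 × 11 = 924

CMXXIV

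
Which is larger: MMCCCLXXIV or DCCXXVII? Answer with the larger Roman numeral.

MMCCCLXXIV = 2374
DCCXXVII = 727
2374 is larger

MMCCCLXXIV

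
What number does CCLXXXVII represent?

CCLXXXVII: C=100, C=100, L=50, X=10, X=10, X=10, V=5, I=1, I=1
100 + 100 + 50 + 10 + 10 + 10 + 5 + 1 + 1 = 287

287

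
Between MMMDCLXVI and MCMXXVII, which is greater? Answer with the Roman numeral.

MMMDCLXVI = 3666
MCMXXVII = 1927
3666 is larger

MMMDCLXVI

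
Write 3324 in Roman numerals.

Convert 3324 to Roman numerals:
  3324 contains 3×1000 (MMM)
  324 contains 3×100 (CCC)
  24 contains 2×10 (XX)
  4 contains 1×4 (IV)

MMMCCCXXIV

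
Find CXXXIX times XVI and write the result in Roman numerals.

CXXXIX = 139
XVI = 16
139 × 16 = 2224

MMCCXXIV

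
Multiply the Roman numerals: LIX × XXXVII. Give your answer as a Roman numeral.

LIX = 59
XXXVII = 37
59 × 37 = 2183

MMCLXXXIII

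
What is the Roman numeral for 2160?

Convert 2160 to Roman numerals:
  2160 contains 2×1000 (MM)
  160 contains 1×100 (C)
  60 contains 1×50 (L)
  10 contains 1×10 (X)

MMCLX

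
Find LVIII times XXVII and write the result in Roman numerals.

LVIII = 58
XXVII = 27
58 × 27 = 1566

MDLXVI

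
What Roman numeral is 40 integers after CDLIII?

CDLIII = 453
453 + 40 = 493

CDXCIII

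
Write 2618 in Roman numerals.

Convert 2618 to Roman numerals:
  2618 contains 2×1000 (MM)
  618 contains 1×500 (D)
  118 contains 1×100 (C)
  18 contains 1×10 (X)
  8 contains 1×5 (V)
  3 contains 3×1 (III)

MMDCXVIII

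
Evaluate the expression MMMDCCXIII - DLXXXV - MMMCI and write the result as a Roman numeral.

MMMDCCXIII = 3713, DLXXXV = 585, MMMCI = 3101
3713 - 585 = 3128
3128 - 3101 = 27

XXVII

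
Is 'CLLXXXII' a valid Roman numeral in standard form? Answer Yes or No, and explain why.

'CLLXXXII': L should not appear more than once

No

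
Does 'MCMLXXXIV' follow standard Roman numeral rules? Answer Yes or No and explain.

'MCMLXXXIV': Check the rules: uses only the symbols I, V, X, L, C, D, M; no symbol is repeated more than three times in a row; V, L and D each appear at most once; the only places a smaller symbol precedes a larger one are the allowed subtractive pairs CM, IV, the symbol right after such a pair (if any) is smaller than the pair's first symbol, and otherwise the values never increase from left to right. Value: M (1000) + CM (900) + L (50) + X (10) + X (10) + X (10) + IV (4) = 1984. So it is a valid standard Roman numeral.

Yes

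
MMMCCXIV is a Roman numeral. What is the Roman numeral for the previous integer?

MMMCCXIV = 3214, so the previous integer is 3214 - 1 = 3213

MMMCCXIII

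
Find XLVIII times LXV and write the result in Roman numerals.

XLVIII = 48
LXV = 65
48 × 65 = 3120

MMMCXX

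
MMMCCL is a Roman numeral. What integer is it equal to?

MMMCCL: M=1000, M=1000, M=1000, C=100, C=100, L=50
1000 + 1000 + 1000 + 100 + 100 + 50 = 3250

3250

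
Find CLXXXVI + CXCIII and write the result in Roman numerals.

CLXXXVI = 186
CXCIII = 193
186 + 193 = 379

CCCLXXIX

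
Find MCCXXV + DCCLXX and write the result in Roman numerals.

MCCXXV = 1225
DCCLXX = 770
1225 + 770 = 1995

MCMXCV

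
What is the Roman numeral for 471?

Convert 471 to Roman numerals:
  471 contains 1×400 (CD)
  71 contains 1×50 (L)
  21 contains 2×10 (XX)
  1 contains 1×1 (I)

CDLXXI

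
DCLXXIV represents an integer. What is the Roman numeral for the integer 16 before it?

DCLXXIV = 674
674 - 16 = 658

DCLVIII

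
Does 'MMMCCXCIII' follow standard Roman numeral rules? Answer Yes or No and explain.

'MMMCCXCIII': Check the rules: uses only the symbols I, V, X, L, C, D, M; no symbol is repeated more than three times in a row; V, L and D each appear at most once; the only place a smaller symbol precedes a larger one is the allowed subtractive pair XC, the symbol right after such a pair (if any) is smaller than the pair's first symbol, and otherwise the values never increase from left to right. Value: M (1000) + M (1000) + M (1000) + C (100) + C (100) + XC (90) + I (1) + I (1) + I (1) = 3293. So it is a valid standard Roman numeral.

Yes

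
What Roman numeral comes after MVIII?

MVIII = 1008; next is 1009

MIX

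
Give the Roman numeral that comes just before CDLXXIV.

CDLXXIV = 474; previous is 473

CDLXXIII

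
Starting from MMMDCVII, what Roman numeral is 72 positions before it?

MMMDCVII = 3607
3607 - 72 = 3535

MMMDXXXV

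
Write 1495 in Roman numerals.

Convert 1495 to Roman numerals:
  1495 contains 1×1000 (M)
  495 contains 1×400 (CD)
  95 contains 1×90 (XC)
  5 contains 1×5 (V)

MCDXCV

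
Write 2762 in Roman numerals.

Convert 2762 to Roman numerals:
  2762 contains 2×1000 (MM)
  762 contains 1×500 (D)
  262 contains 2×100 (CC)
  62 contains 1×50 (L)
  12 contains 1×10 (X)
  2 contains 2×1 (II)

MMDCCLXII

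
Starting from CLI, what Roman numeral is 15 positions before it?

CLI = 151
151 - 15 = 136

CXXXVI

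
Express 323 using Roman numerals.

Convert 323 to Roman numerals:
  323 contains 3×100 (CCC)
  23 contains 2×10 (XX)
  3 contains 3×1 (III)

CCCXXIII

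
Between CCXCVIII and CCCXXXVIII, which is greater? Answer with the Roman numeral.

CCXCVIII = 298
CCCXXXVIII = 338
338 is larger

CCCXXXVIII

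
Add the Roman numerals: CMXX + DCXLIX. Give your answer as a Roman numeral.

CMXX = 920
DCXLIX = 649
920 + 649 = 1569

MDLXIX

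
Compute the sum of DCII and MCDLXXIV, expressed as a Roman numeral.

DCII = 602
MCDLXXIV = 1474
602 + 1474 = 2076

MMLXXVI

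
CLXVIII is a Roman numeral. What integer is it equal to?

CLXVIII: C=100, L=50, X=10, V=5, I=1, I=1, I=1
100 + 50 + 10 + 5 + 1 + 1 + 1 = 168

168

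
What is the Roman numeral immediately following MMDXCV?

MMDXCV = 2595, so the next integer is 2595 + 1 = 2596

MMDXCVI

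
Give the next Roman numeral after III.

III = 3, so the next integer is 3 + 1 = 4

IV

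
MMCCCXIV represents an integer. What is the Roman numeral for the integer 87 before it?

MMCCCXIV = 2314
2314 - 87 = 2227

MMCCXXVII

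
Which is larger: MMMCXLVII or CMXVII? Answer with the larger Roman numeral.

MMMCXLVII = 3147
CMXVII = 917
3147 is larger

MMMCXLVII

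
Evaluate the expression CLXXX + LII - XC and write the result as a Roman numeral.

CLXXX = 180, LII = 52, XC = 90
180 + 52 = 232
232 - 90 = 142

CXLII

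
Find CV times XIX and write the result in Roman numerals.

CV = 105
XIX = 19
105 × 19 = 1995

MCMXCV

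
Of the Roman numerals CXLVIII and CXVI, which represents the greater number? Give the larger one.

CXLVIII = 148
CXVI = 116
148 is larger

CXLVIII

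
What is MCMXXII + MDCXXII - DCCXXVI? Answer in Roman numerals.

MCMXXII = 1922, MDCXXII = 1622, DCCXXVI = 726
1922 + 1622 = 3544
3544 - 726 = 2818

MMDCCCXVIII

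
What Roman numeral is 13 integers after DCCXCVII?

DCCXCVII = 797
797 + 13 = 810

DCCCX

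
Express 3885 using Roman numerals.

Convert 3885 to Roman numerals:
  3885 contains 3×1000 (MMM)
  885 contains 1×500 (D)
  385 contains 3×100 (CCC)
  85 contains 1×50 (L)
  35 contains 3×10 (XXX)
  5 contains 1×5 (V)

MMMDCCCLXXXV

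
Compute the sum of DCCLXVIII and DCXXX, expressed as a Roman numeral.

DCCLXVIII = 768
DCXXX = 630
768 + 630 = 1398

MCCCXCVIII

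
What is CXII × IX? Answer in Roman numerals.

CXII = 112
IX = 9
112 × 9 = 1008

MVIII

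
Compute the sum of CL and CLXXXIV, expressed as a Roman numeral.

CL = 150
CLXXXIV = 184
150 + 184 = 334

CCCXXXIV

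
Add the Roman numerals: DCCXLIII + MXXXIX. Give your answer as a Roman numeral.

DCCXLIII = 743
MXXXIX = 1039
743 + 1039 = 1782

MDCCLXXXII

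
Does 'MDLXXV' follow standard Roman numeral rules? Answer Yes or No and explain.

'MDLXXV': Check the rules: uses only the symbols I, V, X, L, C, D, M; no symbol is repeated more than three times in a row; V, L and D each appear at most once; no smaller symbol precedes a larger one (values never increase from left to right). Value: M (1000) + D (500) + L (50) + X (10) + X (10) + V (5) = 1575. So it is a valid standard Roman numeral.

Yes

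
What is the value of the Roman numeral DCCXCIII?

DCCXCIII: D=500, C=100, C=100, XC=90, I=1, I=1, I=1
500 + 100 + 100 + 90 + 1 + 1 + 1 = 793

793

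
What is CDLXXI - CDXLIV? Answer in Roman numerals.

CDLXXI = 471
CDXLIV = 444
471 - 444 = 27

XXVII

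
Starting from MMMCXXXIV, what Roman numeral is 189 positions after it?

MMMCXXXIV = 3134
3134 + 189 = 3323

MMMCCCXXIII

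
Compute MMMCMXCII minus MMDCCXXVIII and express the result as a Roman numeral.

MMMCMXCII = 3992
MMDCCXXVIII = 2728
3992 - 2728 = 1264

MCCLXIV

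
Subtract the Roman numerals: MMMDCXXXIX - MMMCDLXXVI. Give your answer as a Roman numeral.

MMMDCXXXIX = 3639
MMMCDLXXVI = 3476
3639 - 3476 = 163

CLXIII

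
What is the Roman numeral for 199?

Convert 199 to Roman numerals:
  199 contains 1×100 (C)
  99 contains 1×90 (XC)
  9 contains 1×9 (IX)

CXCIX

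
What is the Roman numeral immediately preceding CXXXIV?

CXXXIV = 134; previous is 133

CXXXIII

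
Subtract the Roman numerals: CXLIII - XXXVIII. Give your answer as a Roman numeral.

CXLIII = 143
XXXVIII = 38
143 - 38 = 105

CV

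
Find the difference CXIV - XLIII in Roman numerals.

CXIV = 114
XLIII = 43
114 - 43 = 71

LXXI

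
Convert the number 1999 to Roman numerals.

Convert 1999 to Roman numerals:
  1999 contains 1×1000 (M)
  999 contains 1×900 (CM)
  99 contains 1×90 (XC)
  9 contains 1×9 (IX)

MCMXCIX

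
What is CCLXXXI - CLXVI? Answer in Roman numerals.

CCLXXXI = 281
CLXVI = 166
281 - 166 = 115

CXV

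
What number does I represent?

I: I=1

1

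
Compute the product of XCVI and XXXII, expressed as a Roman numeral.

XCVI = 96
XXXII = 32
96 × 32 = 3072

MMMLXXII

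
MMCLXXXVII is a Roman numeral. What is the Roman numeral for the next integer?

MMCLXXXVII = 2187, so the next integer is 2187 + 1 = 2188

MMCLXXXVIII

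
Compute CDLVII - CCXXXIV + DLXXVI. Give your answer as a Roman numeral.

CDLVII = 457, CCXXXIV = 234, DLXXVI = 576
457 - 234 = 223
223 + 576 = 799

DCCXCIX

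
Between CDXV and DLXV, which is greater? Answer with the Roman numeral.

CDXV = 415
DLXV = 565
565 is larger

DLXV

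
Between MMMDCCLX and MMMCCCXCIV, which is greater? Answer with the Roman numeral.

MMMDCCLX = 3760
MMMCCCXCIV = 3394
3760 is larger

MMMDCCLX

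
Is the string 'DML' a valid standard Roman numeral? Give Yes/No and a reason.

'DML': Invalid subtractive combination: DM

No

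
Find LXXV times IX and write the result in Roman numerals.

LXXV = 75
IX = 9
75 × 9 = 675

DCLXXV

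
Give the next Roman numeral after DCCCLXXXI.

DCCCLXXXI = 881, so the next integer is 881 + 1 = 882

DCCCLXXXII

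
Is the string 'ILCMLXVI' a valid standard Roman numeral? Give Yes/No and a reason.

'ILCMLXVI': L should not appear more than once

No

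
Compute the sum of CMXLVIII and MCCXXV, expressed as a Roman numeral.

CMXLVIII = 948
MCCXXV = 1225
948 + 1225 = 2173

MMCLXXIII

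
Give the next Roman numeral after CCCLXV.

CCCLXV = 365; next is 366

CCCLXVI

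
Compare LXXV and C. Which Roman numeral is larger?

LXXV = 75
C = 100
100 is larger

C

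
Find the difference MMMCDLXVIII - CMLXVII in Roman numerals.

MMMCDLXVIII = 3468
CMLXVII = 967
3468 - 967 = 2501

MMDI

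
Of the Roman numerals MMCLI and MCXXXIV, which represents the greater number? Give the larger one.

MMCLI = 2151
MCXXXIV = 1134
2151 is larger

MMCLI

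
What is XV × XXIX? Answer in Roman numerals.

XV = 15
XXIX = 29
15 × 29 = 435

CDXXXV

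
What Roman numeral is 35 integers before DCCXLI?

DCCXLI = 741
741 - 35 = 706

DCCVI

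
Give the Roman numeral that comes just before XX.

XX = 20, so the previous integer is 20 - 1 = 19

XIX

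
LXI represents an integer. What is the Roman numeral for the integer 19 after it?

LXI = 61
61 + 19 = 80

LXXX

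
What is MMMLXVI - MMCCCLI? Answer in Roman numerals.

MMMLXVI = 3066
MMCCCLI = 2351
3066 - 2351 = 715

DCCXV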